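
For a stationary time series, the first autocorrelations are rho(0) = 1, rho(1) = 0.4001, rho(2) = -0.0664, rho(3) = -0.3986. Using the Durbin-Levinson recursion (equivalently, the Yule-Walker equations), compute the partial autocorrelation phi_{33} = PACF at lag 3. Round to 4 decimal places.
\phi_{33} = -0.3300

The PACF at lag k is phi_{kk}, the last component of the solution
to the Yule-Walker system G_k phi = r_k where
  (G_k)_{ij} = rho(|i - j|), (r_k)_i = rho(i), i,j = 1..k.
Equivalently, Durbin-Levinson gives phi_{kk} iteratively:
  phi_{11} = rho(1)
  phi_{kk} = [rho(k) - sum_{j=1..k-1} phi_{k-1,j} rho(k-j)]
            / [1 - sum_{j=1..k-1} phi_{k-1,j} rho(j)],
  phi_{k,j} = phi_{k-1,j} - phi_{kk} phi_{k-1,k-j},  j = 1..k-1.
Step k = 1:
  phi_11 = rho(1) = 0.4001.
Step k = 2:
  phi_22 = [rho(2) - phi_11 rho(1)] / [1 - phi_11 rho(1)] = [-0.0664 - (0.4001)(0.4001)] / [1 - (0.4001)(0.4001)]
         = -0.22648001 / 0.83991999 = -0.269645.
  Update: phi_21 = phi_11 - phi_22 phi_11 = 0.4001 - (-0.269645)(0.4001) = 0.507985.
Step k = 3:
  phi_33 = [rho(3) - phi_21 rho(2) - phi_22 rho(1)] / [1 - phi_21 rho(1) - phi_22 rho(2)]
    numerator   = -0.3986 - (0.507985)(-0.0664) - (-0.269645)(0.4001) = -0.25698494
    denominator = 1 - (0.507985)(0.4001) - (-0.269645)(-0.0664) = 0.77885085
  phi_33 = -0.25698494 / 0.77885085 = -0.33.
Therefore phi_{33} = -0.3300.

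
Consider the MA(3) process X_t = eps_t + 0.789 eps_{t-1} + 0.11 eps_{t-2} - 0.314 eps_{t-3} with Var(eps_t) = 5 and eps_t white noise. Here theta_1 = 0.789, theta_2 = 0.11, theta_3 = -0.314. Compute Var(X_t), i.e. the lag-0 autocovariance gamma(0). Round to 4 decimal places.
\gamma(0) = 8.6661

For an MA(q) process X_t = eps_t + sum_i theta_i eps_{t-i} with
Var(eps_t) = sigma^2, the variance is
  gamma(0) = sigma^2 * (1 + sum_i theta_i^2).
  sum_i theta_i^2 = (0.789)^2 + (0.11)^2 + (-0.314)^2 = 0.622521 + 0.0121 + 0.098596 = 0.733217.
  gamma(0) = 5 * (1 + 0.733217) = 5 * 1.733217 = 8.666085, which rounds to 8.6661.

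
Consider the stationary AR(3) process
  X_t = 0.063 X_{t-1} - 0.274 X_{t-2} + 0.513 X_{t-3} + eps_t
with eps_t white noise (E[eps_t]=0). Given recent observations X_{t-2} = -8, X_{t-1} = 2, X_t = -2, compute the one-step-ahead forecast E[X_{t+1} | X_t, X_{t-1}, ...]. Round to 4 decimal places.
E[X_{t+1} \mid \mathcal F_t] = -4.7780

For an AR(p) model X_t = c + sum_i phi_i X_{t-i} + eps_t, the
one-step-ahead conditional mean is
  E[X_{t+1} | X_t, ...] = c + sum_i phi_i X_{t+1-i}.
Substitute known values:
  E[X_{t+1} | ...] = (0.063) * (-2) + (-0.274) * (2) + (0.513) * (-8)
                   = -4.7780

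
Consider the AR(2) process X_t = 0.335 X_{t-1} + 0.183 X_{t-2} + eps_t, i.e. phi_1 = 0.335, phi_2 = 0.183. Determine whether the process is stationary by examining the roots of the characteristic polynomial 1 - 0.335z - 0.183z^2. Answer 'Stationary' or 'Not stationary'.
\text{Stationary}

The AR(p) characteristic polynomial is P(z) = 1 - 0.335z - 0.183z^2.
Stationarity requires all roots to lie outside the unit circle, i.e. |z| > 1 for every root.
Set 1 + (-0.335) z + (-0.183) z^2 = 0, i.e. a z^2 + b z + c = 0 with a = -0.183, b = -0.335, c = 1.
Discriminant D = b^2 - 4ac = (-0.335)^2 - 4*(-0.183)*1 = 0.112225 - (-0.732) = 0.844225.
D >= 0, so the roots are real: z = (-b +/- sqrt(D)) / (2a) = (0.335 +/- 0.918817) / (-0.366).
  z_1 = (0.335 + 0.918817) / (-0.366) = -3.4257,   |z_1| = 3.4257.
  z_2 = (0.335 - 0.918817) / (-0.366) = 1.5951,   |z_2| = 1.5951.
Moduli of all roots: 3.4257, 1.5951.
All moduli strictly greater than 1? Yes.
Verdict: Stationary.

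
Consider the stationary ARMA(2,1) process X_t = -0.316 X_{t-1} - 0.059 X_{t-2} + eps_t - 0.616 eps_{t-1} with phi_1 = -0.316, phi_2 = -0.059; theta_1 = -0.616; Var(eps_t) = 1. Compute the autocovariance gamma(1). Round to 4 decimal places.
\gamma(1) = -1.1560

Multiply the model equation by X_{t-k} and take expectations. With theta_0 = psi_0 = 1 and psi_j the MA(infinity) weights, this gives
  gamma(k) - sum_i phi_i gamma(k-i) = c_k,
  c_k = sigma^2 * sum_{j=k..q} theta_j psi_{j-k}   (c_k = 0 for k > q),
using gamma(-m) = gamma(m).
psi-weights needed (psi_j = theta_j + sum_i phi_i psi_{j-i}):
  psi_1 = theta_1 + phi_1 = -0.616 + (-0.316) = -0.932
Right-hand sides:
  c_0 = sigma^2 (1 + theta_1 psi_1) = 1 * (1 + (-0.616)(-0.932)) = 1 * 1.574112 = 1.574112
  c_1 = sigma^2 theta_1 = 1 * (-0.616) = -0.616
  c_2 = 0
Equations for k = 0, 1, 2 (AR order 2, c_2 = 0):
  (E0) gamma(0) = phi_1 gamma(1) + phi_2 gamma(2) + c_0
  (E1) gamma(1) = phi_1 gamma(0) + phi_2 gamma(1) + c_1
  (E2) gamma(2) = phi_1 gamma(1) + phi_2 gamma(0)
From (E1): gamma(1) = A gamma(0) + B with
  A = phi_1 / (1 - phi_2) = -0.316 / 1.059 = -0.298395,   B = c_1 / (1 - phi_2) = -0.616 / 1.059 = -0.581681.
Insert (E2) into (E0): gamma(0) (1 - phi_2^2) = phi_1 (1 + phi_2) gamma(1) + c_0.
  phi_1 (1 + phi_2) = (-0.316)(0.941) = -0.297356,   1 - phi_2^2 = 0.996519.
Replace gamma(1) by A gamma(0) + B and collect gamma(0):
  gamma(0) [0.996519 - (-0.297356)(-0.298395)] = (-0.297356)(-0.581681) + 1.574112
  gamma(0) * 0.90779 = 1.747078
  gamma(0) = 1.747078 / 0.90779 = 1.924541.
  gamma(1) = A gamma(0) + B = (-0.298395)(1.924541) + (-0.581681) = -1.155954.
Therefore gamma(1) = -1.1560 (to 4 decimal places).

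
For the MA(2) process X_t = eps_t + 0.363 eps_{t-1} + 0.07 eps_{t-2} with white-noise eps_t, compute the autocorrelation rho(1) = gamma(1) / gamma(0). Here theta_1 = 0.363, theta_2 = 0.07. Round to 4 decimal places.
\rho(1) = 0.3417

For an MA(q) process with theta_0 = 1, the autocovariance is
  gamma(k) = sigma^2 * sum_{i=0..q-k} theta_i * theta_{i+k},
and rho(k) = gamma(k) / gamma(0). Sigma^2 cancels.
  numerator   = (1)*(0.363) + (0.363)*(0.07) = 0.38841.
  denominator = (1)^2 + (0.363)^2 + (0.07)^2 = 1.136669.
  rho(1) = 0.38841 / 1.136669 = 0.3417.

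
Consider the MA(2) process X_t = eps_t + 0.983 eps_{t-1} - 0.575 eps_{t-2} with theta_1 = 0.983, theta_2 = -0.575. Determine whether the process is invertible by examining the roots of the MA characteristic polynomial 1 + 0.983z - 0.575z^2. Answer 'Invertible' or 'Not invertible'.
\text{Not invertible}

The MA(q) characteristic polynomial is P(z) = 1 + 0.983z - 0.575z^2.
Invertibility requires all roots to lie outside the unit circle, i.e. |z| > 1 for every root.
Set 1 + (0.983) z + (-0.575) z^2 = 0, i.e. a z^2 + b z + c = 0 with a = -0.575, b = 0.983, c = 1.
Discriminant D = b^2 - 4ac = (0.983)^2 - 4*(-0.575)*1 = 0.966289 - (-2.3) = 3.266289.
D >= 0, so the roots are real: z = (-b +/- sqrt(D)) / (2a) = (-0.983 +/- 1.807288) / (-1.15).
  z_1 = (-0.983 + 1.807288) / (-1.15) = -0.7168,   |z_1| = 0.7168.
  z_2 = (-0.983 - 1.807288) / (-1.15) = 2.4263,   |z_2| = 2.4263.
Moduli of all roots: 0.7168, 2.4263.
All moduli strictly greater than 1? No.
Verdict: Not invertible.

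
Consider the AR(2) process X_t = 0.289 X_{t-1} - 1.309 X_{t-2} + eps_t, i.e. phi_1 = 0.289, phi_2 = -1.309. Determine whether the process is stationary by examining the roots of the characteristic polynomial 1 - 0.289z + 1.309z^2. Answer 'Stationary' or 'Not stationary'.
\text{Not stationary}

The AR(p) characteristic polynomial is P(z) = 1 - 0.289z + 1.309z^2.
Stationarity requires all roots to lie outside the unit circle, i.e. |z| > 1 for every root.
Set 1 + (-0.289) z + (1.309) z^2 = 0, i.e. a z^2 + b z + c = 0 with a = 1.309, b = -0.289, c = 1.
Discriminant D = b^2 - 4ac = (-0.289)^2 - 4*(1.309)*1 = 0.083521 - (5.236) = -5.152479.
D < 0, so the roots are the complex-conjugate pair z = (-b +/- i sqrt(-D)) / (2a) = 0.1104 +/- 0.867i.
For a conjugate pair |z|^2 = z * conj(z) = (product of roots) = c/a = 1/(1.309) = 0.763942, so |z| = sqrt(0.763942) = 0.874 for both roots.
Moduli of all roots: 0.8740, 0.8740.
All moduli strictly greater than 1? No.
Verdict: Not stationary.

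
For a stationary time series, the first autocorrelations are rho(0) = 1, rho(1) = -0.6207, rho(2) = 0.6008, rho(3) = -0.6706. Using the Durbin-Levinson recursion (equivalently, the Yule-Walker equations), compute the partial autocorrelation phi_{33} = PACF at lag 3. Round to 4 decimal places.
\phi_{33} = -0.3910

The PACF at lag k is phi_{kk}, the last component of the solution
to the Yule-Walker system G_k phi = r_k where
  (G_k)_{ij} = rho(|i - j|), (r_k)_i = rho(i), i,j = 1..k.
Equivalently, Durbin-Levinson gives phi_{kk} iteratively:
  phi_{11} = rho(1)
  phi_{kk} = [rho(k) - sum_{j=1..k-1} phi_{k-1,j} rho(k-j)]
            / [1 - sum_{j=1..k-1} phi_{k-1,j} rho(j)],
  phi_{k,j} = phi_{k-1,j} - phi_{kk} phi_{k-1,k-j},  j = 1..k-1.
Step k = 1:
  phi_11 = rho(1) = -0.6207.
Step k = 2:
  phi_22 = [rho(2) - phi_11 rho(1)] / [1 - phi_11 rho(1)] = [0.6008 - (-0.6207)(-0.6207)] / [1 - (-0.6207)(-0.6207)]
         = 0.21553151 / 0.61473151 = 0.350611.
  Update: phi_21 = phi_11 - phi_22 phi_11 = -0.6207 - (0.350611)(-0.6207) = -0.403076.
Step k = 3:
  phi_33 = [rho(3) - phi_21 rho(2) - phi_22 rho(1)] / [1 - phi_21 rho(1) - phi_22 rho(2)]
    numerator   = -0.6706 - (-0.403076)(0.6008) - (0.350611)(-0.6207) = -0.21080789
    denominator = 1 - (-0.403076)(-0.6207) - (0.350611)(0.6008) = 0.53916383
  phi_33 = -0.21080789 / 0.53916383 = -0.391.
Therefore phi_{33} = -0.3910.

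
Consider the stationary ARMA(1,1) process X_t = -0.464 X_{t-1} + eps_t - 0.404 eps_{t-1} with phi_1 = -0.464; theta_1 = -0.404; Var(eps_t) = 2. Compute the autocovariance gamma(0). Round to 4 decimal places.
\gamma(0) = 3.9203

Multiply the model equation by X_{t-k} and take expectations. With theta_0 = psi_0 = 1 and psi_j the MA(infinity) weights, this gives
  gamma(k) - sum_i phi_i gamma(k-i) = c_k,
  c_k = sigma^2 * sum_{j=k..q} theta_j psi_{j-k}   (c_k = 0 for k > q),
using gamma(-m) = gamma(m).
psi-weights needed (psi_j = theta_j + sum_i phi_i psi_{j-i}):
  psi_1 = theta_1 + phi_1 = -0.404 + (-0.464) = -0.868
Right-hand sides:
  c_0 = sigma^2 (1 + theta_1 psi_1) = 2 * (1 + (-0.404)(-0.868)) = 2 * 1.350672 = 2.701344
  c_1 = sigma^2 theta_1 = 2 * (-0.404) = -0.808
  c_2 = 0
Equations for k = 0 and k = 1 (AR order 1):
  gamma(0) = phi_1 gamma(1) + c_0
  gamma(1) = phi_1 gamma(0) + c_1
Substituting the second into the first: gamma(0) (1 - phi_1^2) = c_0 + phi_1 c_1, so
  gamma(0) = (c_0 + phi_1 c_1) / (1 - phi_1^2) = (2.701344 + (-0.464)(-0.808)) / (1 - (-0.464)^2) = 3.076256 / 0.784704 = 3.920276.
Therefore gamma(0) = 3.9203 (to 4 decimal places).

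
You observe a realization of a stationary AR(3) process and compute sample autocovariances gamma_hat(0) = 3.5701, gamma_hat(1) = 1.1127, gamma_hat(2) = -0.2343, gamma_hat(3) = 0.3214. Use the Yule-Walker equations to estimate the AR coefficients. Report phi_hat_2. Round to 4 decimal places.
\hat\phi_{2} = -0.2520

The Yule-Walker equations for an AR(p) process read, in matrix form,
  Gamma_p phi = r_p,   with   (Gamma_p)_{ij} = gamma(|i - j|),
                       (r_p)_i = gamma(i),   i,j = 1..p.
Substitute the sample gammas (Toeplitz matrix and right-hand side of size 3):
  Gamma_p = [[3.5701, 1.1127, -0.2343], [1.1127, 3.5701, 1.1127], [-0.2343, 1.1127, 3.5701]]
  r_p     = [1.1127, -0.2343, 0.3214]
Written out (R1..R3):
  (R1) 3.5701 phi_1 + 1.1127 phi_2 - 0.2343 phi_3 = 1.1127
  (R2) 1.1127 phi_1 + 3.5701 phi_2 + 1.1127 phi_3 = -0.2343
  (R3) -0.2343 phi_1 + 1.1127 phi_2 + 3.5701 phi_3 = 0.3214
Gaussian elimination:
  R2 <- R2 - (1.1127/3.5701) R1 = R2 - (0.311672) R1:  3.223303 phi_2 + 1.185725 phi_3 = -0.581097
  R3 <- R3 - (-0.2343/3.5701) R1 = R3 - (-0.065628) R1:  1.185725 phi_2 + 3.554723 phi_3 = 0.394425
  R3 <- R3 - (1.185725/3.223303) R2 = R3 - (0.36786) R2:  3.118542 phi_3 = 0.608187
Back-substitution:
  phi_hat_3 = 0.608187 / 3.118542 = 0.195023
  phi_hat_2 = (-0.581097 - (1.185725)(0.195023)) / 3.223303 = -0.252021
  phi_hat_1 = (1.1127 - (1.1127)(-0.252021) - (-0.2343)(0.195023)) / 3.5701 = 0.403019
So phi_hat = [0.4030, -0.2520, 0.1950].
Therefore phi_hat_2 = -0.2520.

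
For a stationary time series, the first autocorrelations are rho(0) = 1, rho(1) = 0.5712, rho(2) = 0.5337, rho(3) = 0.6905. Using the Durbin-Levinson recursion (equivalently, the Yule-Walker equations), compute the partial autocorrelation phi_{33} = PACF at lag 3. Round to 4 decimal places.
\phi_{33} = 0.4979

The PACF at lag k is phi_{kk}, the last component of the solution
to the Yule-Walker system G_k phi = r_k where
  (G_k)_{ij} = rho(|i - j|), (r_k)_i = rho(i), i,j = 1..k.
Equivalently, Durbin-Levinson gives phi_{kk} iteratively:
  phi_{11} = rho(1)
  phi_{kk} = [rho(k) - sum_{j=1..k-1} phi_{k-1,j} rho(k-j)]
            / [1 - sum_{j=1..k-1} phi_{k-1,j} rho(j)],
  phi_{k,j} = phi_{k-1,j} - phi_{kk} phi_{k-1,k-j},  j = 1..k-1.
Step k = 1:
  phi_11 = rho(1) = 0.5712.
Step k = 2:
  phi_22 = [rho(2) - phi_11 rho(1)] / [1 - phi_11 rho(1)] = [0.5337 - (0.5712)(0.5712)] / [1 - (0.5712)(0.5712)]
         = 0.20743056 / 0.67373056 = 0.307884.
  Update: phi_21 = phi_11 - phi_22 phi_11 = 0.5712 - (0.307884)(0.5712) = 0.395337.
Step k = 3:
  phi_33 = [rho(3) - phi_21 rho(2) - phi_22 rho(1)] / [1 - phi_21 rho(1) - phi_22 rho(2)]
    numerator   = 0.6905 - (0.395337)(0.5337) - (0.307884)(0.5712) = 0.3036456
    denominator = 1 - (0.395337)(0.5712) - (0.307884)(0.5337) = 0.6098661
  phi_33 = 0.3036456 / 0.6098661 = 0.4979.
Therefore phi_{33} = 0.4979.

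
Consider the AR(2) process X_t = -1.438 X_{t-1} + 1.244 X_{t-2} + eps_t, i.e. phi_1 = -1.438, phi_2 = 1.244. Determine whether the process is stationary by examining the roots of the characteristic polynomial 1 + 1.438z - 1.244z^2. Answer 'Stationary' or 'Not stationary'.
\text{Not stationary}

The AR(p) characteristic polynomial is P(z) = 1 + 1.438z - 1.244z^2.
Stationarity requires all roots to lie outside the unit circle, i.e. |z| > 1 for every root.
Set 1 + (1.438) z + (-1.244) z^2 = 0, i.e. a z^2 + b z + c = 0 with a = -1.244, b = 1.438, c = 1.
Discriminant D = b^2 - 4ac = (1.438)^2 - 4*(-1.244)*1 = 2.067844 - (-4.976) = 7.043844.
D >= 0, so the roots are real: z = (-b +/- sqrt(D)) / (2a) = (-1.438 +/- 2.654024) / (-2.488).
  z_1 = (-1.438 + 2.654024) / (-2.488) = -0.4888,   |z_1| = 0.4888.
  z_2 = (-1.438 - 2.654024) / (-2.488) = 1.6447,   |z_2| = 1.6447.
Moduli of all roots: 0.4888, 1.6447.
All moduli strictly greater than 1? No.
Verdict: Not stationary.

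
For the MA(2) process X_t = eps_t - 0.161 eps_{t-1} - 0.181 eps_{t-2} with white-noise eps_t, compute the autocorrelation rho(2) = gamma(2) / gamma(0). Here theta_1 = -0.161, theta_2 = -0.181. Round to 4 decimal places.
\rho(2) = -0.1710

For an MA(q) process with theta_0 = 1, the autocovariance is
  gamma(k) = sigma^2 * sum_{i=0..q-k} theta_i * theta_{i+k},
and rho(k) = gamma(k) / gamma(0). Sigma^2 cancels.
  numerator   = (1)*(-0.181) = -0.181.
  denominator = (1)^2 + (-0.161)^2 + (-0.181)^2 = 1.058682.
  rho(2) = -0.181 / 1.058682 = -0.1710.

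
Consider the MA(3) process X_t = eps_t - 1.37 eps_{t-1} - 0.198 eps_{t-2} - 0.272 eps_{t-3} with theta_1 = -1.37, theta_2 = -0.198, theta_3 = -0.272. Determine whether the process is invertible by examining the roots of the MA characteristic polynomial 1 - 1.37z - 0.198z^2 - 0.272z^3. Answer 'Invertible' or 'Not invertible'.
\text{Not invertible}

The MA(q) characteristic polynomial is P(z) = 1 - 1.37z - 0.198z^2 - 0.272z^3.
Invertibility requires all roots to lie outside the unit circle, i.e. |z| > 1 for every root.
Degree 3: look for a simple real root z0 first, then factor out (1 - z/z0) and solve the remaining quadratic.
Testing z0 = 0.625: P(0.625) = 1 + (-1.37)(0.625) + (-0.198)(0.625)^2 + (-0.272)(0.625)^3
  = 1 + (-0.85625) + (-0.077344) + (-0.066406) = 0.  So z_0 = 0.625 is a root, |z_0| = 0.625.
Divide out the factor (1 - 1.6 z) = (1 - z/z0) (since 1/z0 = 1.6):
  P(z) = (1 - 1.6 z)(1 + (0.23) z + (0.17) z^2)
  [check: z-coef 0.23 - (1.6) = -1.37; z^2-coef 0.17 - (1.6)(0.23) = -0.198; z^3-coef -(1.6)(0.17) = -0.272.]
Remaining roots from the quadratic factor 1 + (0.23) z + (0.17) z^2:
  Set 1 + (0.23) z + (0.17) z^2 = 0, i.e. a z^2 + b z + c = 0 with a = 0.17, b = 0.23, c = 1.
  Discriminant D = b^2 - 4ac = (0.23)^2 - 4*(0.17)*1 = 0.0529 - (0.68) = -0.6271.
  D < 0, so the roots are the complex-conjugate pair z = (-b +/- i sqrt(-D)) / (2a) = -0.6765 +/- 2.3291i.
  For a conjugate pair |z|^2 = z * conj(z) = (product of roots) = c/a = 1/(0.17) = 5.882353, so |z| = sqrt(5.882353) = 2.4254 for both roots.
Moduli of all roots: 0.6250, 2.4254, 2.4254.
All moduli strictly greater than 1? No.
Verdict: Not invertible.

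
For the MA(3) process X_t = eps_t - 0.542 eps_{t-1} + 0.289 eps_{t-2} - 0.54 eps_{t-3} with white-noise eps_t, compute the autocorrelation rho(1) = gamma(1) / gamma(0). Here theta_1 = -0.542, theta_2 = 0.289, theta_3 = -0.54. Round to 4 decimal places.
\rho(1) = -0.5121

For an MA(q) process with theta_0 = 1, the autocovariance is
  gamma(k) = sigma^2 * sum_{i=0..q-k} theta_i * theta_{i+k},
and rho(k) = gamma(k) / gamma(0). Sigma^2 cancels.
  numerator   = (1)*(-0.542) + (-0.542)*(0.289) + (0.289)*(-0.54) = -0.854698.
  denominator = (1)^2 + (-0.542)^2 + (0.289)^2 + (-0.54)^2 = 1.668885.
  rho(1) = -0.854698 / 1.668885 = -0.5121.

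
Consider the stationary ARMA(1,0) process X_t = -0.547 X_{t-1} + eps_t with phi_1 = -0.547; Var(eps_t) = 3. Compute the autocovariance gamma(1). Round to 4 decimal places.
\gamma(1) = -2.3416

Multiply the model equation by X_{t-k} and take expectations. With theta_0 = psi_0 = 1 and psi_j the MA(infinity) weights, this gives
  gamma(k) - sum_i phi_i gamma(k-i) = c_k,
  c_k = sigma^2 * sum_{j=k..q} theta_j psi_{j-k}   (c_k = 0 for k > q),
using gamma(-m) = gamma(m).
Pure AR (q = 0): c_0 = sigma^2 = 3, c_k = 0 for k >= 1.
Equations for k = 0 and k = 1 (AR order 1):
  gamma(0) = phi_1 gamma(1) + c_0
  gamma(1) = phi_1 gamma(0) + c_1
Substituting the second into the first: gamma(0) (1 - phi_1^2) = c_0 + phi_1 c_1, so
  gamma(0) = c_0 / (1 - phi_1^2) = 3 / (1 - (-0.547)^2) = 3 / 0.700791 = 4.280877.
  gamma(1) = phi_1 gamma(0) = (-0.547)(4.280877) = -2.34164.
Therefore gamma(1) = -2.3416 (to 4 decimal places).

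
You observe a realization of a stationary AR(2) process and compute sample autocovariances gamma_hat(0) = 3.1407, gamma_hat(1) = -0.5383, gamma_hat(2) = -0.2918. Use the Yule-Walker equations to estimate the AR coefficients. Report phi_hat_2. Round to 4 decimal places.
\hat\phi_{2} = -0.1260

The Yule-Walker equations for an AR(p) process read, in matrix form,
  Gamma_p phi = r_p,   with   (Gamma_p)_{ij} = gamma(|i - j|),
                       (r_p)_i = gamma(i),   i,j = 1..p.
Substitute the sample gammas (Toeplitz matrix and right-hand side of size 2):
  Gamma_p = [[3.1407, -0.5383], [-0.5383, 3.1407]]
  r_p     = [-0.5383, -0.2918]
Written out:
  3.1407 phi_1 - 0.5383 phi_2 = -0.5383
  -0.5383 phi_1 + 3.1407 phi_2 = -0.2918
Solve by Cramer's rule:
  det = gamma(0)^2 - gamma(1)^2 = (3.1407)^2 - (-0.5383)^2 = 9.86399649 - 0.28976689 = 9.5742296
  phi_hat_1 = [gamma(1) gamma(0) - gamma(1) gamma(2)] / det = [(-0.5383)(3.1407) - (-0.5383)(-0.2918)] / 9.5742296 = -1.84771475 / 9.5742296 = -0.193
  phi_hat_2 = [gamma(0) gamma(2) - gamma(1)^2] / det = [(3.1407)(-0.2918) - (-0.5383)^2] / 9.5742296 = -1.20622315 / 9.5742296 = -0.126
So phi_hat = [-0.1930, -0.1260].
Therefore phi_hat_2 = -0.1260.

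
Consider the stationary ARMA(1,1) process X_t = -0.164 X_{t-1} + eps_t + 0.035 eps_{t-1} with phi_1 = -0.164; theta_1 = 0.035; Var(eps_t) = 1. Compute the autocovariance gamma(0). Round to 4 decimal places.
\gamma(0) = 1.0171

Multiply the model equation by X_{t-k} and take expectations. With theta_0 = psi_0 = 1 and psi_j the MA(infinity) weights, this gives
  gamma(k) - sum_i phi_i gamma(k-i) = c_k,
  c_k = sigma^2 * sum_{j=k..q} theta_j psi_{j-k}   (c_k = 0 for k > q),
using gamma(-m) = gamma(m).
psi-weights needed (psi_j = theta_j + sum_i phi_i psi_{j-i}):
  psi_1 = theta_1 + phi_1 = 0.035 + (-0.164) = -0.129
Right-hand sides:
  c_0 = sigma^2 (1 + theta_1 psi_1) = 1 * (1 + (0.035)(-0.129)) = 1 * 0.995485 = 0.995485
  c_1 = sigma^2 theta_1 = 1 * (0.035) = 0.035
  c_2 = 0
Equations for k = 0 and k = 1 (AR order 1):
  gamma(0) = phi_1 gamma(1) + c_0
  gamma(1) = phi_1 gamma(0) + c_1
Substituting the second into the first: gamma(0) (1 - phi_1^2) = c_0 + phi_1 c_1, so
  gamma(0) = (c_0 + phi_1 c_1) / (1 - phi_1^2) = (0.995485 + (-0.164)(0.035)) / (1 - (-0.164)^2) = 0.989745 / 0.973104 = 1.017101.
Therefore gamma(0) = 1.0171 (to 4 decimal places).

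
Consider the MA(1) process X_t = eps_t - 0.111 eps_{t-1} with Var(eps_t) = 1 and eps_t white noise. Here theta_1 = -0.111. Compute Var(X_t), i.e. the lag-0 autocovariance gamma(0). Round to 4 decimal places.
\gamma(0) = 1.0123

For an MA(q) process X_t = eps_t + sum_i theta_i eps_{t-i} with
Var(eps_t) = sigma^2, the variance is
  gamma(0) = sigma^2 * (1 + sum_i theta_i^2).
  sum_i theta_i^2 = (-0.111)^2 = 0.012321.
  gamma(0) = 1 * (1 + 0.012321) = 1 * 1.012321 = 1.012321, which rounds to 1.0123.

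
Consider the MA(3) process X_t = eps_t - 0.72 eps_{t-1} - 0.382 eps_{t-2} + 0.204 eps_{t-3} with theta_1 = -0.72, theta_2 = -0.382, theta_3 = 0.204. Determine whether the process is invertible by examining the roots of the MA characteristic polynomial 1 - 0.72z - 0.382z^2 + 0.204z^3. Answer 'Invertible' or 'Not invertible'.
\text{Invertible}

The MA(q) characteristic polynomial is P(z) = 1 - 0.72z - 0.382z^2 + 0.204z^3.
Invertibility requires all roots to lie outside the unit circle, i.e. |z| > 1 for every root.
Degree 3: look for a simple real root z0 first, then factor out (1 - z/z0) and solve the remaining quadratic.
Testing z0 = 2.5: P(2.5) = 1 + (-0.72)(2.5) + (-0.382)(2.5)^2 + (0.204)(2.5)^3
  = 1 + (-1.8) + (-2.3875) + (3.1875) = 0.  So z_0 = 2.5 is a root, |z_0| = 2.5.
Divide out the factor (1 - 0.4 z) = (1 - z/z0) (since 1/z0 = 0.4):
  P(z) = (1 - 0.4 z)(1 + (-0.32) z + (-0.51) z^2)
  [check: z-coef -0.32 - (0.4) = -0.72; z^2-coef -0.51 - (0.4)(-0.32) = -0.382; z^3-coef -(0.4)(-0.51) = 0.204.]
Remaining roots from the quadratic factor 1 + (-0.32) z + (-0.51) z^2:
  Set 1 + (-0.32) z + (-0.51) z^2 = 0, i.e. a z^2 + b z + c = 0 with a = -0.51, b = -0.32, c = 1.
  Discriminant D = b^2 - 4ac = (-0.32)^2 - 4*(-0.51)*1 = 0.1024 - (-2.04) = 2.1424.
  D >= 0, so the roots are real: z = (-b +/- sqrt(D)) / (2a) = (0.32 +/- 1.463694) / (-1.02).
    z_1 = (0.32 + 1.463694) / (-1.02) = -1.7487,   |z_1| = 1.7487.
    z_2 = (0.32 - 1.463694) / (-1.02) = 1.1213,   |z_2| = 1.1213.
Moduli of all roots: 2.5000, 1.7487, 1.1213.
All moduli strictly greater than 1? Yes.
Verdict: Invertible.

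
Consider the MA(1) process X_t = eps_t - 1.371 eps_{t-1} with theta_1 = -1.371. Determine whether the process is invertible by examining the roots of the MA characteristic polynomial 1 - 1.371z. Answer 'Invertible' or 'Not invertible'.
\text{Not invertible}

The MA(q) characteristic polynomial is P(z) = 1 - 1.371z.
Invertibility requires all roots to lie outside the unit circle, i.e. |z| > 1 for every root.
This is linear in z: 1 + (-1.371) z = 0  =>  z = -1/(-1.371) = 0.729395,  |z| = 0.729395.
Moduli of all roots: 0.7294.
All moduli strictly greater than 1? No.
Verdict: Not invertible.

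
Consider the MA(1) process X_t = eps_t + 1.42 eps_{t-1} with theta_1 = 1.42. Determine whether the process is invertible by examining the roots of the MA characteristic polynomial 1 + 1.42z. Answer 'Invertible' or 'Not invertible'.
\text{Not invertible}

The MA(q) characteristic polynomial is P(z) = 1 + 1.42z.
Invertibility requires all roots to lie outside the unit circle, i.e. |z| > 1 for every root.
This is linear in z: 1 + (1.42) z = 0  =>  z = -1/(1.42) = -0.704225,  |z| = 0.704225.
Moduli of all roots: 0.7042.
All moduli strictly greater than 1? No.
Verdict: Not invertible.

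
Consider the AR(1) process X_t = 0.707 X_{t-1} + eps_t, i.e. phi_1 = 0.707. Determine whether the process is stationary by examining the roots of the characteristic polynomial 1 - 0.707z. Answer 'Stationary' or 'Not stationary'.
\text{Stationary}

The AR(p) characteristic polynomial is P(z) = 1 - 0.707z.
Stationarity requires all roots to lie outside the unit circle, i.e. |z| > 1 for every root.
This is linear in z: 1 + (-0.707) z = 0  =>  z = -1/(-0.707) = 1.414427,  |z| = 1.414427.
Moduli of all roots: 1.4144.
All moduli strictly greater than 1? Yes.
Verdict: Stationary.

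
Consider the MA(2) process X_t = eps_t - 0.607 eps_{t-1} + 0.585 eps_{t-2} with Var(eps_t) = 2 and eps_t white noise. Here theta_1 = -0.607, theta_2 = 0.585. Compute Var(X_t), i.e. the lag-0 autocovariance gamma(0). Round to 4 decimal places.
\gamma(0) = 3.4213

For an MA(q) process X_t = eps_t + sum_i theta_i eps_{t-i} with
Var(eps_t) = sigma^2, the variance is
  gamma(0) = sigma^2 * (1 + sum_i theta_i^2).
  sum_i theta_i^2 = (-0.607)^2 + (0.585)^2 = 0.368449 + 0.342225 = 0.710674.
  gamma(0) = 2 * (1 + 0.710674) = 2 * 1.710674 = 3.421348, which rounds to 3.4213.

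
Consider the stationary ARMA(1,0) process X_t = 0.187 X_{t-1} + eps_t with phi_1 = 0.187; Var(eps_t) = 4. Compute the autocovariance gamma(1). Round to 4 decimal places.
\gamma(1) = 0.7751

Multiply the model equation by X_{t-k} and take expectations. With theta_0 = psi_0 = 1 and psi_j the MA(infinity) weights, this gives
  gamma(k) - sum_i phi_i gamma(k-i) = c_k,
  c_k = sigma^2 * sum_{j=k..q} theta_j psi_{j-k}   (c_k = 0 for k > q),
using gamma(-m) = gamma(m).
Pure AR (q = 0): c_0 = sigma^2 = 4, c_k = 0 for k >= 1.
Equations for k = 0 and k = 1 (AR order 1):
  gamma(0) = phi_1 gamma(1) + c_0
  gamma(1) = phi_1 gamma(0) + c_1
Substituting the second into the first: gamma(0) (1 - phi_1^2) = c_0 + phi_1 c_1, so
  gamma(0) = c_0 / (1 - phi_1^2) = 4 / (1 - (0.187)^2) = 4 / 0.965031 = 4.144945.
  gamma(1) = phi_1 gamma(0) = (0.187)(4.144945) = 0.775105.
Therefore gamma(1) = 0.7751 (to 4 decimal places).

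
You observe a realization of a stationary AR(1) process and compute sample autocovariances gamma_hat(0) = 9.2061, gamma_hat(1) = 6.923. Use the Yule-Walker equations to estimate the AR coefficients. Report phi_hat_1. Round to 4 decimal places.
\hat\phi_{1} = 0.7520

The Yule-Walker equations for an AR(p) process read, in matrix form,
  Gamma_p phi = r_p,   with   (Gamma_p)_{ij} = gamma(|i - j|),
                       (r_p)_i = gamma(i),   i,j = 1..p.
Substitute the sample gammas (Toeplitz matrix and right-hand side of size 1):
  Gamma_p = [[9.2061]]
  r_p     = [6.923]
With p = 1 this is the single equation gamma(0) phi_1 = gamma(1):
  phi_hat_1 = gamma(1) / gamma(0) = 6.923 / 9.2061 = 0.7520.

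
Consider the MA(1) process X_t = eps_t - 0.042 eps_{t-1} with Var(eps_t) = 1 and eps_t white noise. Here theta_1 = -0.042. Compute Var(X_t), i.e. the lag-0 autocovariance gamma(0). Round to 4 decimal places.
\gamma(0) = 1.0018

For an MA(q) process X_t = eps_t + sum_i theta_i eps_{t-i} with
Var(eps_t) = sigma^2, the variance is
  gamma(0) = sigma^2 * (1 + sum_i theta_i^2).
  sum_i theta_i^2 = (-0.042)^2 = 0.001764.
  gamma(0) = 1 * (1 + 0.001764) = 1 * 1.001764 = 1.001764, which rounds to 1.0018.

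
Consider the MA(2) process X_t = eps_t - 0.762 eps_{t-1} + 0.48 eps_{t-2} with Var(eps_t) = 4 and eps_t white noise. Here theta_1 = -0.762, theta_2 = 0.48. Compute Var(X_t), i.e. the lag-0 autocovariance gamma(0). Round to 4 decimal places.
\gamma(0) = 7.2442

For an MA(q) process X_t = eps_t + sum_i theta_i eps_{t-i} with
Var(eps_t) = sigma^2, the variance is
  gamma(0) = sigma^2 * (1 + sum_i theta_i^2).
  sum_i theta_i^2 = (-0.762)^2 + (0.48)^2 = 0.580644 + 0.2304 = 0.811044.
  gamma(0) = 4 * (1 + 0.811044) = 4 * 1.811044 = 7.244176, which rounds to 7.2442.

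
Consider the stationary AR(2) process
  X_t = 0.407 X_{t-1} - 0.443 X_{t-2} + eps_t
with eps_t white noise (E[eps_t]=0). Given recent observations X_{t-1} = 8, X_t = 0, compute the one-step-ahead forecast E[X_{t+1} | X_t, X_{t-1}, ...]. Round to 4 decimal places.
E[X_{t+1} \mid \mathcal F_t] = -3.5440

For an AR(p) model X_t = c + sum_i phi_i X_{t-i} + eps_t, the
one-step-ahead conditional mean is
  E[X_{t+1} | X_t, ...] = c + sum_i phi_i X_{t+1-i}.
Substitute known values:
  E[X_{t+1} | ...] = (0.407) * (0) + (-0.443) * (8)
                   = -3.5440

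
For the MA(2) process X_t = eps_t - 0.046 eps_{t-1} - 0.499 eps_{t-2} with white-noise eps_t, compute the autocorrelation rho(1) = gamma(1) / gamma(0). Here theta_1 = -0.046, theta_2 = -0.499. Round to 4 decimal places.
\rho(1) = -0.0184

For an MA(q) process with theta_0 = 1, the autocovariance is
  gamma(k) = sigma^2 * sum_{i=0..q-k} theta_i * theta_{i+k},
and rho(k) = gamma(k) / gamma(0). Sigma^2 cancels.
  numerator   = (1)*(-0.046) + (-0.046)*(-0.499) = -0.023046.
  denominator = (1)^2 + (-0.046)^2 + (-0.499)^2 = 1.251117.
  rho(1) = -0.023046 / 1.251117 = -0.0184.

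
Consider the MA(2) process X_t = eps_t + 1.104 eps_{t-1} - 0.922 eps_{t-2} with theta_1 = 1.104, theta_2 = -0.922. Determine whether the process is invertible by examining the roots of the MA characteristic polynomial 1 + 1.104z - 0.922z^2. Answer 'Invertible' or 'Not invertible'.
\text{Not invertible}

The MA(q) characteristic polynomial is P(z) = 1 + 1.104z - 0.922z^2.
Invertibility requires all roots to lie outside the unit circle, i.e. |z| > 1 for every root.
Set 1 + (1.104) z + (-0.922) z^2 = 0, i.e. a z^2 + b z + c = 0 with a = -0.922, b = 1.104, c = 1.
Discriminant D = b^2 - 4ac = (1.104)^2 - 4*(-0.922)*1 = 1.218816 - (-3.688) = 4.906816.
D >= 0, so the roots are real: z = (-b +/- sqrt(D)) / (2a) = (-1.104 +/- 2.215133) / (-1.844).
  z_1 = (-1.104 + 2.215133) / (-1.844) = -0.6026,   |z_1| = 0.6026.
  z_2 = (-1.104 - 2.215133) / (-1.844) = 1.8,   |z_2| = 1.8.
Moduli of all roots: 0.6026, 1.8000.
All moduli strictly greater than 1? No.
Verdict: Not invertible.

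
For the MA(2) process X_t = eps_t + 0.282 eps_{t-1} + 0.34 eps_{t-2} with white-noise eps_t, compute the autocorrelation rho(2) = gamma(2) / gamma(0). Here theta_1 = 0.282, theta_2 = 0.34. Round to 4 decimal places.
\rho(2) = 0.2845

For an MA(q) process with theta_0 = 1, the autocovariance is
  gamma(k) = sigma^2 * sum_{i=0..q-k} theta_i * theta_{i+k},
and rho(k) = gamma(k) / gamma(0). Sigma^2 cancels.
  numerator   = (1)*(0.34) = 0.34.
  denominator = (1)^2 + (0.282)^2 + (0.34)^2 = 1.195124.
  rho(2) = 0.34 / 1.195124 = 0.2845.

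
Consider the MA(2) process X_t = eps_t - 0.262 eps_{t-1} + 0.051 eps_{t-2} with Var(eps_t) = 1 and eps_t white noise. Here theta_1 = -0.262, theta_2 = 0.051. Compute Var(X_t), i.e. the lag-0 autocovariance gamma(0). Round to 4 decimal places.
\gamma(0) = 1.0712

For an MA(q) process X_t = eps_t + sum_i theta_i eps_{t-i} with
Var(eps_t) = sigma^2, the variance is
  gamma(0) = sigma^2 * (1 + sum_i theta_i^2).
  sum_i theta_i^2 = (-0.262)^2 + (0.051)^2 = 0.068644 + 0.002601 = 0.071245.
  gamma(0) = 1 * (1 + 0.071245) = 1 * 1.071245 = 1.071245, which rounds to 1.0712.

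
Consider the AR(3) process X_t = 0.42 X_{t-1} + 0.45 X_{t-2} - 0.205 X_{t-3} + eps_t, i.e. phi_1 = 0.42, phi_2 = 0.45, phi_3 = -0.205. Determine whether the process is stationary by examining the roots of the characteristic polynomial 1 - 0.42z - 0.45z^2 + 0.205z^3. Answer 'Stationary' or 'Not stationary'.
\text{Stationary}

The AR(p) characteristic polynomial is P(z) = 1 - 0.42z - 0.45z^2 + 0.205z^3.
Stationarity requires all roots to lie outside the unit circle, i.e. |z| > 1 for every root.
Degree 3: look for a simple real root z0 first, then factor out (1 - z/z0) and solve the remaining quadratic.
Testing z0 = 2: P(2) = 1 + (-0.42)(2) + (-0.45)(2)^2 + (0.205)(2)^3
  = 1 + (-0.84) + (-1.8) + (1.64) = 0.  So z_0 = 2 is a root, |z_0| = 2.
Divide out the factor (1 - 0.5 z) = (1 - z/z0) (since 1/z0 = 0.5):
  P(z) = (1 - 0.5 z)(1 + (0.08) z + (-0.41) z^2)
  [check: z-coef 0.08 - (0.5) = -0.42; z^2-coef -0.41 - (0.5)(0.08) = -0.45; z^3-coef -(0.5)(-0.41) = 0.205.]
Remaining roots from the quadratic factor 1 + (0.08) z + (-0.41) z^2:
  Set 1 + (0.08) z + (-0.41) z^2 = 0, i.e. a z^2 + b z + c = 0 with a = -0.41, b = 0.08, c = 1.
  Discriminant D = b^2 - 4ac = (0.08)^2 - 4*(-0.41)*1 = 0.0064 - (-1.64) = 1.6464.
  D >= 0, so the roots are real: z = (-b +/- sqrt(D)) / (2a) = (-0.08 +/- 1.283121) / (-0.82).
    z_1 = (-0.08 + 1.283121) / (-0.82) = -1.4672,   |z_1| = 1.4672.
    z_2 = (-0.08 - 1.283121) / (-0.82) = 1.6623,   |z_2| = 1.6623.
Moduli of all roots: 2.0000, 1.4672, 1.6623.
All moduli strictly greater than 1? Yes.
Verdict: Stationary.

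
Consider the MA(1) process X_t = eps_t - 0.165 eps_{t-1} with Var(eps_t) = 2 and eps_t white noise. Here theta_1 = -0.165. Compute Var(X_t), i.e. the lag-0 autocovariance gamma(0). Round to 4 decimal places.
\gamma(0) = 2.0545

For an MA(q) process X_t = eps_t + sum_i theta_i eps_{t-i} with
Var(eps_t) = sigma^2, the variance is
  gamma(0) = sigma^2 * (1 + sum_i theta_i^2).
  sum_i theta_i^2 = (-0.165)^2 = 0.027225.
  gamma(0) = 2 * (1 + 0.027225) = 2 * 1.027225 = 2.05445, which rounds to 2.0545.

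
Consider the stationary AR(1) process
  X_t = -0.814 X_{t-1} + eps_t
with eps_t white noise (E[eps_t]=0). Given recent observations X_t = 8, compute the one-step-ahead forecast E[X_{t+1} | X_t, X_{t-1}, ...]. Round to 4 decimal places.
E[X_{t+1} \mid \mathcal F_t] = -6.5120

For an AR(p) model X_t = c + sum_i phi_i X_{t-i} + eps_t, the
one-step-ahead conditional mean is
  E[X_{t+1} | X_t, ...] = c + sum_i phi_i X_{t+1-i}.
Substitute known values:
  E[X_{t+1} | ...] = (-0.814) * (8)
                   = -6.5120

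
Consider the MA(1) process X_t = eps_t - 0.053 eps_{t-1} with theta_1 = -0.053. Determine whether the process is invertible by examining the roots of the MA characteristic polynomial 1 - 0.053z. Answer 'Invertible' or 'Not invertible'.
\text{Invertible}

The MA(q) characteristic polynomial is P(z) = 1 - 0.053z.
Invertibility requires all roots to lie outside the unit circle, i.e. |z| > 1 for every root.
This is linear in z: 1 + (-0.053) z = 0  =>  z = -1/(-0.053) = 18.867925,  |z| = 18.867925.
Moduli of all roots: 18.8679.
All moduli strictly greater than 1? Yes.
Verdict: Invertible.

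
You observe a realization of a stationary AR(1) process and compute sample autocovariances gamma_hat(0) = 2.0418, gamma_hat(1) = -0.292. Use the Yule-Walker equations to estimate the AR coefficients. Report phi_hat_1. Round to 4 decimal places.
\hat\phi_{1} = -0.1430

The Yule-Walker equations for an AR(p) process read, in matrix form,
  Gamma_p phi = r_p,   with   (Gamma_p)_{ij} = gamma(|i - j|),
                       (r_p)_i = gamma(i),   i,j = 1..p.
Substitute the sample gammas (Toeplitz matrix and right-hand side of size 1):
  Gamma_p = [[2.0418]]
  r_p     = [-0.292]
With p = 1 this is the single equation gamma(0) phi_1 = gamma(1):
  phi_hat_1 = gamma(1) / gamma(0) = -0.292 / 2.0418 = -0.1430.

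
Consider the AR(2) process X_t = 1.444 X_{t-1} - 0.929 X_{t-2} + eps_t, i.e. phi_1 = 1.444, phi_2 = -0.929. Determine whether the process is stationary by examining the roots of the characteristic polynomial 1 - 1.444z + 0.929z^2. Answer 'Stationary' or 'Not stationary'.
\text{Stationary}

The AR(p) characteristic polynomial is P(z) = 1 - 1.444z + 0.929z^2.
Stationarity requires all roots to lie outside the unit circle, i.e. |z| > 1 for every root.
Set 1 + (-1.444) z + (0.929) z^2 = 0, i.e. a z^2 + b z + c = 0 with a = 0.929, b = -1.444, c = 1.
Discriminant D = b^2 - 4ac = (-1.444)^2 - 4*(0.929)*1 = 2.085136 - (3.716) = -1.630864.
D < 0, so the roots are the complex-conjugate pair z = (-b +/- i sqrt(-D)) / (2a) = 0.7772 +/- 0.6873i.
For a conjugate pair |z|^2 = z * conj(z) = (product of roots) = c/a = 1/(0.929) = 1.076426, so |z| = sqrt(1.076426) = 1.0375 for both roots.
Moduli of all roots: 1.0375, 1.0375.
All moduli strictly greater than 1? Yes.
Verdict: Stationary.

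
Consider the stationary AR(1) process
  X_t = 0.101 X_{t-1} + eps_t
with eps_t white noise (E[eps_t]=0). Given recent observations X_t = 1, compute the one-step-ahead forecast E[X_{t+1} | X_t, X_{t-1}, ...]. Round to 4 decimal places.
E[X_{t+1} \mid \mathcal F_t] = 0.1010

For an AR(p) model X_t = c + sum_i phi_i X_{t-i} + eps_t, the
one-step-ahead conditional mean is
  E[X_{t+1} | X_t, ...] = c + sum_i phi_i X_{t+1-i}.
Substitute known values:
  E[X_{t+1} | ...] = (0.101) * (1)
                   = 0.1010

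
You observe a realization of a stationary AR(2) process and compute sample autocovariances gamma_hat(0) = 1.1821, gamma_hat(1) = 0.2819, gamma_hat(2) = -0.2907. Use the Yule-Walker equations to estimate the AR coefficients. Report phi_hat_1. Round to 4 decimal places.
\hat\phi_{1} = 0.3150

The Yule-Walker equations for an AR(p) process read, in matrix form,
  Gamma_p phi = r_p,   with   (Gamma_p)_{ij} = gamma(|i - j|),
                       (r_p)_i = gamma(i),   i,j = 1..p.
Substitute the sample gammas (Toeplitz matrix and right-hand side of size 2):
  Gamma_p = [[1.1821, 0.2819], [0.2819, 1.1821]]
  r_p     = [0.2819, -0.2907]
Written out:
  1.1821 phi_1 + 0.2819 phi_2 = 0.2819
  0.2819 phi_1 + 1.1821 phi_2 = -0.2907
Solve by Cramer's rule:
  det = gamma(0)^2 - gamma(1)^2 = (1.1821)^2 - (0.2819)^2 = 1.39736041 - 0.07946761 = 1.3178928
  phi_hat_1 = [gamma(1) gamma(0) - gamma(1) gamma(2)] / det = [(0.2819)(1.1821) - (0.2819)(-0.2907)] / 1.3178928 = 0.41518232 / 1.3178928 = 0.315
  phi_hat_2 = [gamma(0) gamma(2) - gamma(1)^2] / det = [(1.1821)(-0.2907) - (0.2819)^2] / 1.3178928 = -0.42310408 / 1.3178928 = -0.321
So phi_hat = [0.3150, -0.3210].
Therefore phi_hat_1 = 0.3150.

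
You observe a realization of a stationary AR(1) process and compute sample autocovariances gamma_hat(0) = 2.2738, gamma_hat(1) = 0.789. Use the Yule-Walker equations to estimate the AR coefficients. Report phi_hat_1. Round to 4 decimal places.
\hat\phi_{1} = 0.3470

The Yule-Walker equations for an AR(p) process read, in matrix form,
  Gamma_p phi = r_p,   with   (Gamma_p)_{ij} = gamma(|i - j|),
                       (r_p)_i = gamma(i),   i,j = 1..p.
Substitute the sample gammas (Toeplitz matrix and right-hand side of size 1):
  Gamma_p = [[2.2738]]
  r_p     = [0.789]
With p = 1 this is the single equation gamma(0) phi_1 = gamma(1):
  phi_hat_1 = gamma(1) / gamma(0) = 0.789 / 2.2738 = 0.3470.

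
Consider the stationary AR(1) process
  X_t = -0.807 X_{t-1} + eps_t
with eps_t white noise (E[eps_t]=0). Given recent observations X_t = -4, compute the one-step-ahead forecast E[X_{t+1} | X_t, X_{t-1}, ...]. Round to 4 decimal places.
E[X_{t+1} \mid \mathcal F_t] = 3.2280

For an AR(p) model X_t = c + sum_i phi_i X_{t-i} + eps_t, the
one-step-ahead conditional mean is
  E[X_{t+1} | X_t, ...] = c + sum_i phi_i X_{t+1-i}.
Substitute known values:
  E[X_{t+1} | ...] = (-0.807) * (-4)
                   = 3.2280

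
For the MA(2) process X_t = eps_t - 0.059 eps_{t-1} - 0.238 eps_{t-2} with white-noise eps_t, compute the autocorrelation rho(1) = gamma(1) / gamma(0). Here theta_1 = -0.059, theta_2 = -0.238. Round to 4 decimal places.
\rho(1) = -0.0424

For an MA(q) process with theta_0 = 1, the autocovariance is
  gamma(k) = sigma^2 * sum_{i=0..q-k} theta_i * theta_{i+k},
and rho(k) = gamma(k) / gamma(0). Sigma^2 cancels.
  numerator   = (1)*(-0.059) + (-0.059)*(-0.238) = -0.044958.
  denominator = (1)^2 + (-0.059)^2 + (-0.238)^2 = 1.060125.
  rho(1) = -0.044958 / 1.060125 = -0.0424.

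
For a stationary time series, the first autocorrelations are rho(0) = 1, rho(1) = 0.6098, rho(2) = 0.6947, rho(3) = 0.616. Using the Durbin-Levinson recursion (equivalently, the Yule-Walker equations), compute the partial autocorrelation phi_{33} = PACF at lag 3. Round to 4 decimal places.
\phi_{33} = 0.2092

The PACF at lag k is phi_{kk}, the last component of the solution
to the Yule-Walker system G_k phi = r_k where
  (G_k)_{ij} = rho(|i - j|), (r_k)_i = rho(i), i,j = 1..k.
Equivalently, Durbin-Levinson gives phi_{kk} iteratively:
  phi_{11} = rho(1)
  phi_{kk} = [rho(k) - sum_{j=1..k-1} phi_{k-1,j} rho(k-j)]
            / [1 - sum_{j=1..k-1} phi_{k-1,j} rho(j)],
  phi_{k,j} = phi_{k-1,j} - phi_{kk} phi_{k-1,k-j},  j = 1..k-1.
Step k = 1:
  phi_11 = rho(1) = 0.6098.
Step k = 2:
  phi_22 = [rho(2) - phi_11 rho(1)] / [1 - phi_11 rho(1)] = [0.6947 - (0.6098)(0.6098)] / [1 - (0.6098)(0.6098)]
         = 0.32284396 / 0.62814396 = 0.513965.
  Update: phi_21 = phi_11 - phi_22 phi_11 = 0.6098 - (0.513965)(0.6098) = 0.296384.
Step k = 3:
  phi_33 = [rho(3) - phi_21 rho(2) - phi_22 rho(1)] / [1 - phi_21 rho(1) - phi_22 rho(2)]
    numerator   = 0.616 - (0.296384)(0.6947) - (0.513965)(0.6098) = 0.09668609
    denominator = 1 - (0.296384)(0.6098) - (0.513965)(0.6947) = 0.46221349
  phi_33 = 0.09668609 / 0.46221349 = 0.2092.
Therefore phi_{33} = 0.2092.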